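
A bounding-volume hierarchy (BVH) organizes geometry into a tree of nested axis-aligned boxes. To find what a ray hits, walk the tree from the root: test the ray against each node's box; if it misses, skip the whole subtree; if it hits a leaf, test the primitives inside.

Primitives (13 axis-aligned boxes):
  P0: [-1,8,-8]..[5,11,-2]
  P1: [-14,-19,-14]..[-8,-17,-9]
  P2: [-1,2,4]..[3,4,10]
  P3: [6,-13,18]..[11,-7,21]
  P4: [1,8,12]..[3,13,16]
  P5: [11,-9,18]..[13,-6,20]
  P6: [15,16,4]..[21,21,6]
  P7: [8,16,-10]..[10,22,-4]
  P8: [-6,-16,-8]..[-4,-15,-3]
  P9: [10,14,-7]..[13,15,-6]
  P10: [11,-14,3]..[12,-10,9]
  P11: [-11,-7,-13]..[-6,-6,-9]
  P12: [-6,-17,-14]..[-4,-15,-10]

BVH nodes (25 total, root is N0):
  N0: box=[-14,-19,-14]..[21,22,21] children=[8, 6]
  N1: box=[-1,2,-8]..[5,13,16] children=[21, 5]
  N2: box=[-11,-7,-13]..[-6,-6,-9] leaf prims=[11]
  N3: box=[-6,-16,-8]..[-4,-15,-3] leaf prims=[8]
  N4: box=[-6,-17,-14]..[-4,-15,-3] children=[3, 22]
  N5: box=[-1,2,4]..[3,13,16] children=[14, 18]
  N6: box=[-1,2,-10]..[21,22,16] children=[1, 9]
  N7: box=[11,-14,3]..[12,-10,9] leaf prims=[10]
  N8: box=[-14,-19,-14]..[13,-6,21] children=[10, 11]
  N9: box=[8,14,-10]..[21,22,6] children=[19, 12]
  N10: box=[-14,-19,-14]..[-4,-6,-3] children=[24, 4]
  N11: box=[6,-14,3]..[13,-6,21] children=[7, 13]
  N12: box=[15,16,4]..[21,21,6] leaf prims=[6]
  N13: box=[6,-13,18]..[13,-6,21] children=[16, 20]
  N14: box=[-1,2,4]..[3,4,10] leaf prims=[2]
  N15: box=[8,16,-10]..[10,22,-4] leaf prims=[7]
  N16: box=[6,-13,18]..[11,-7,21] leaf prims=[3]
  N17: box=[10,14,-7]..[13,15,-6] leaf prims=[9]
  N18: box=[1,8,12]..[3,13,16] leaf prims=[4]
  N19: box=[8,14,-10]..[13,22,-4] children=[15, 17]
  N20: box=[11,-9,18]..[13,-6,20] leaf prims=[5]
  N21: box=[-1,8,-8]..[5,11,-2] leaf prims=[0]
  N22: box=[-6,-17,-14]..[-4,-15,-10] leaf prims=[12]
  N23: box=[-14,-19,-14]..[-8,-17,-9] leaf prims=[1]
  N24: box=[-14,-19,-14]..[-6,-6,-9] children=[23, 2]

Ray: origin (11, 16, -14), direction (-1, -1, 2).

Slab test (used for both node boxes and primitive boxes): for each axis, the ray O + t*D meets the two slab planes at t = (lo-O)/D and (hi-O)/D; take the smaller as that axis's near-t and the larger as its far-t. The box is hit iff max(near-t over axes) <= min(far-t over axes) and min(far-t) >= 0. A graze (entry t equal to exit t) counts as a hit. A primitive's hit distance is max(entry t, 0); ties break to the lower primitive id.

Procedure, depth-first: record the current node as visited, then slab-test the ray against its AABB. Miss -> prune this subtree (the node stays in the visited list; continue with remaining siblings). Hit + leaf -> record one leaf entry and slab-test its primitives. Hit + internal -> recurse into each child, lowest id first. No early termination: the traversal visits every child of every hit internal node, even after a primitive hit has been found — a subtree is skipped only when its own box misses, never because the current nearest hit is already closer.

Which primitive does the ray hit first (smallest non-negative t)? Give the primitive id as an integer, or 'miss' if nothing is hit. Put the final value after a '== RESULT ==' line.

Traverse from the root:
N0 x:[-10,25] y:[-6,35] z:[0,35/2] -> hit [0,35/2], descend [6, 8]
  N6 x:[-10,12] y:[-6,14] z:[2,15] -> hit [2,12], descend [1, 9]
    N1 x:[6,12] y:[3,14] z:[3,15] -> hit [6,12], descend [5, 21]
      N5 x:[8,12] y:[3,14] z:[9,15] -> hit [9,12], descend [14, 18]
        N14 x:[8,12] y:[12,14] z:[9,12] -> hit [12,12] leaf, test {P2@t=12}
        N18 x:[8,10] y:[3,8] z:[13,15] -> miss, prune
      N21 x:[6,12] y:[5,8] z:[3,6] -> hit [6,6] leaf, test {P0@t=6}
    N9 x:[-10,3] y:[-6,2] z:[2,10] -> hit [2,2], descend [12, 19]
      N12 x:[-10,-4] y:[-5,0] z:[9,10] -> miss, prune
      N19 x:[-2,3] y:[-6,2] z:[2,5] -> hit [2,2], descend [15, 17]
        N15 x:[1,3] y:[-6,0] z:[2,5] -> miss, prune
        N17 x:[-2,1] y:[1,2] z:[7/2,4] -> miss, prune
  N8 x:[-2,25] y:[22,35] z:[0,35/2] -> miss, prune

order=[0, 6, 1, 5, 14, 18, 21, 9, 12, 19, 15, 17, 8]  |boxes|=13  |leaves|=2  hit=P0

== RESULT ==
0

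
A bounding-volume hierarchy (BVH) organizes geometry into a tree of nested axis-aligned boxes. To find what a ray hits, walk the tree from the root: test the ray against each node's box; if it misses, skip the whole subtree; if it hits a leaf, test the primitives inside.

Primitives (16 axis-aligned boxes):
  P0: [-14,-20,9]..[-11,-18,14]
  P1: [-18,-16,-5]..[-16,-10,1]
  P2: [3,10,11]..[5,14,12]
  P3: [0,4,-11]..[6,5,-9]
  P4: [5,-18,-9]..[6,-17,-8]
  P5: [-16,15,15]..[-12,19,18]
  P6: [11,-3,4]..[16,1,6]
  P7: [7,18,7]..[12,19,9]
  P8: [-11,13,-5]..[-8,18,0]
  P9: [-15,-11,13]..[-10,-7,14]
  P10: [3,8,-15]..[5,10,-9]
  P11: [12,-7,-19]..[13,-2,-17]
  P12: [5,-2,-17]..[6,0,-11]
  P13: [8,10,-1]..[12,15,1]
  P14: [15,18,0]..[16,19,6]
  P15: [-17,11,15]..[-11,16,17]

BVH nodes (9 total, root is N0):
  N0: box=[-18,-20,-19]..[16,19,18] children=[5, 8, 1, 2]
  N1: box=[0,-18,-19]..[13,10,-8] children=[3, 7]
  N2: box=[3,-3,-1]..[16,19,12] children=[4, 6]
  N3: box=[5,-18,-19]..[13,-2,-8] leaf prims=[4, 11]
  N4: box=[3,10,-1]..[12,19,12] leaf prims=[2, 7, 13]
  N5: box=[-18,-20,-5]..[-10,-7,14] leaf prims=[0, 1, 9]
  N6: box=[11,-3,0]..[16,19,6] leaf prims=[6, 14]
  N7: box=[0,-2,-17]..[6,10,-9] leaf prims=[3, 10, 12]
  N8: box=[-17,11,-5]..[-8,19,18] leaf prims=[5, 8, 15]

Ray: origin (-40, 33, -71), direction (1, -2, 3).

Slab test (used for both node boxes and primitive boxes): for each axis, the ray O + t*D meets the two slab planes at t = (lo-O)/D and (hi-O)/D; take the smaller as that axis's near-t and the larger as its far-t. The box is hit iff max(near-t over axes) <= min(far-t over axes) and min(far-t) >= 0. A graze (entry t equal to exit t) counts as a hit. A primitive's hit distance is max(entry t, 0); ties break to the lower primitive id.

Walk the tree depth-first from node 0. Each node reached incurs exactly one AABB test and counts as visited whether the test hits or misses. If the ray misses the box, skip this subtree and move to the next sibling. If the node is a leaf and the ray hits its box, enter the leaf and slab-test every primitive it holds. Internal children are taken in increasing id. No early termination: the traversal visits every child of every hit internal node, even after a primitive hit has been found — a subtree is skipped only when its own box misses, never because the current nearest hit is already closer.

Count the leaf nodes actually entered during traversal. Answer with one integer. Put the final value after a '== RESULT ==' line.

Trace the traversal:
N0 x:[22,56] y:[7,53/2] z:[52/3,89/3] -> hit [22,53/2], descend [1, 2, 5, 8]
  N1 x:[40,53] y:[23/2,51/2] z:[52/3,21] -> miss, prune
  N2 x:[43,56] y:[7,18] z:[70/3,83/3] -> miss, prune
  N5 x:[22,30] y:[20,53/2] z:[22,85/3] -> hit [22,53/2] leaf, test {P0(miss), P1@t=22, P9(miss)}
  N8 x:[23,32] y:[7,11] z:[22,89/3] -> miss, prune

5 AABB tests over nodes [0, 1, 2, 5, 8]; 1 leaf entered; closest P1.

== RESULT ==
1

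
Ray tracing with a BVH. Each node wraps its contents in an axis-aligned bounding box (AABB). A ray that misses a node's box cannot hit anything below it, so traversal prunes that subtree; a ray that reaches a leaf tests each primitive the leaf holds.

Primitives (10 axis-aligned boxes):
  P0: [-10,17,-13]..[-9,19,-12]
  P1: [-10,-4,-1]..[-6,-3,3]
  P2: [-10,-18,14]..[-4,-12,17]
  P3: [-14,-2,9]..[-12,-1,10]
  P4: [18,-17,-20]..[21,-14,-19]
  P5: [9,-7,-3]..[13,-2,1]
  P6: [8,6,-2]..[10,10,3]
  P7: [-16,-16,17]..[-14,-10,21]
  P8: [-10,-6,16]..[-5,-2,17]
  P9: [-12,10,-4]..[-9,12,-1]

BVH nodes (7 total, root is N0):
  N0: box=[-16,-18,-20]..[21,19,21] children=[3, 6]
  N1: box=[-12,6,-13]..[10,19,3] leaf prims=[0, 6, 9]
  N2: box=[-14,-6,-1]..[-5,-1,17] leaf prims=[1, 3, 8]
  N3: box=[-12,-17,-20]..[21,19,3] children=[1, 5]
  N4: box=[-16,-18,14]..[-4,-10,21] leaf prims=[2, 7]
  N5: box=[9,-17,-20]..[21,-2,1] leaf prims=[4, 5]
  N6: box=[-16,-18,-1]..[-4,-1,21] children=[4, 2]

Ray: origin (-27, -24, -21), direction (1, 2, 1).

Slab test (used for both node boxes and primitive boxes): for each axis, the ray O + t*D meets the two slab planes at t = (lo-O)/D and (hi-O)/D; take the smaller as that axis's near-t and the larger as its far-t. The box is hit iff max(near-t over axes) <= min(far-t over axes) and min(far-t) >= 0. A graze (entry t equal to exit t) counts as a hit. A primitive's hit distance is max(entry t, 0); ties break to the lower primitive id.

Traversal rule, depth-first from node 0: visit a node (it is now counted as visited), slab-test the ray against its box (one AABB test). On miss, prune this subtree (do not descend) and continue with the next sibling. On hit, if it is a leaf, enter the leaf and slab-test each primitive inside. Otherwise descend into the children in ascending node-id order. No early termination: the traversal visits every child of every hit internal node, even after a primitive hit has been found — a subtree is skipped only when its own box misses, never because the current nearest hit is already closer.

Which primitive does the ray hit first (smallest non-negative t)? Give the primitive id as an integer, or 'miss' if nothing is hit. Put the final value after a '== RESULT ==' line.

Trace the traversal:
N0 x:[11,48] y:[3,43/2] z:[1,42] -> hit [11,43/2], descend [3, 6]
  N3 x:[15,48] y:[7/2,43/2] z:[1,24] -> hit [15,43/2], descend [1, 5]
    N1 x:[15,37] y:[15,43/2] z:[8,24] -> hit [15,43/2] leaf, test {P0(miss), P6(miss), P9@t=17}
    N5 x:[36,48] y:[7/2,11] z:[1,22] -> miss, prune
  N6 x:[11,23] y:[3,23/2] z:[20,42] -> miss, prune

order=[0, 3, 1, 5, 6]  |boxes|=5  |leaves|=1  hit=P9

== RESULT ==
9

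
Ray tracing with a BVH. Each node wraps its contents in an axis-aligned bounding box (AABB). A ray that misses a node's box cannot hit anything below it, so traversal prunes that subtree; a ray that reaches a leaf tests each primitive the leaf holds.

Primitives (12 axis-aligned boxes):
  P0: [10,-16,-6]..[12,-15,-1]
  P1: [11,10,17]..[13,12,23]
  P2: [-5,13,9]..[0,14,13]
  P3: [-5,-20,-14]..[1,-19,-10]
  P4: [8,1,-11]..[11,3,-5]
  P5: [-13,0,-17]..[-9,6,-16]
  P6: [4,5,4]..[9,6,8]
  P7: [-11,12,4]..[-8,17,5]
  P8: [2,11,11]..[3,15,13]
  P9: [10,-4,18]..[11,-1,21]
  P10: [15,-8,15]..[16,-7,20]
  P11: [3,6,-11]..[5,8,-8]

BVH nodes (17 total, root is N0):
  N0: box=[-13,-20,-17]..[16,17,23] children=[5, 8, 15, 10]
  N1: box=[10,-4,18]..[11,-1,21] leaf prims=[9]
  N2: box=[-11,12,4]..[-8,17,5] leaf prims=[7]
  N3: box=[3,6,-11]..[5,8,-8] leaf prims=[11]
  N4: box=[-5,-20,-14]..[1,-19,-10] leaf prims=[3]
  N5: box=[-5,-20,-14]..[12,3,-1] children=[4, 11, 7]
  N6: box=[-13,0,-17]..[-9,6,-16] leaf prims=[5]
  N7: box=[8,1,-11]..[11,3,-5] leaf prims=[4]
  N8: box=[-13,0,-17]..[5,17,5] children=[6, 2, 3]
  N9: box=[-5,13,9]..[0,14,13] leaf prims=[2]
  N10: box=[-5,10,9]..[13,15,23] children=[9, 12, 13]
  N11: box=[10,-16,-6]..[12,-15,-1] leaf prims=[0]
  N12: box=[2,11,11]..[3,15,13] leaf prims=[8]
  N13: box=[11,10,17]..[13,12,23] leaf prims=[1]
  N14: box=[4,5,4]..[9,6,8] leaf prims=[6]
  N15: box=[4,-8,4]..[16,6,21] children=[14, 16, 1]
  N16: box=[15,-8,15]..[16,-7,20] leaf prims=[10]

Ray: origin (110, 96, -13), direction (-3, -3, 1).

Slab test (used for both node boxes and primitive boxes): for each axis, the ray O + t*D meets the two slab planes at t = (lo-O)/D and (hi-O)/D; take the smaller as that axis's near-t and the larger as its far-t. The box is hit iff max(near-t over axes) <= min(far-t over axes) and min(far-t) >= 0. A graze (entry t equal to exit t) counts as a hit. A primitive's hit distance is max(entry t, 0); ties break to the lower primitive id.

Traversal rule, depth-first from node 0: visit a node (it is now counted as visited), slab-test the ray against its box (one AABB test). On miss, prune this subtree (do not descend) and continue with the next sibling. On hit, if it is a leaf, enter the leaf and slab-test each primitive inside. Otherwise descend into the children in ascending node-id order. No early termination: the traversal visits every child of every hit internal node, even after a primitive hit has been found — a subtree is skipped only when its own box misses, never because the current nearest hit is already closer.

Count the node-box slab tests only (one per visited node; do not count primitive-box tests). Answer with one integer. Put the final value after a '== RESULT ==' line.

Walk:
N0 x:[94/3,41] y:[79/3,116/3] z:[-4,36] -> hit [94/3,36], descend [5, 8, 10, 15]
  N5 x:[98/3,115/3] y:[31,116/3] z:[-1,12] -> miss, prune
  N8 x:[35,41] y:[79/3,32] z:[-4,18] -> miss, prune
  N10 x:[97/3,115/3] y:[27,86/3] z:[22,36] -> miss, prune
  N15 x:[94/3,106/3] y:[30,104/3] z:[17,34] -> hit [94/3,34], descend [1, 14, 16]
    N1 x:[33,100/3] y:[97/3,100/3] z:[31,34] -> hit [33,100/3] leaf, test {P9@t=33}
    N14 x:[101/3,106/3] y:[30,91/3] z:[17,21] -> miss, prune
    N16 x:[94/3,95/3] y:[103/3,104/3] z:[28,33] -> miss, prune

order=[0, 5, 8, 10, 15, 1, 14, 16]  |boxes|=8  |leaves|=1  hit=P9

== RESULT ==
8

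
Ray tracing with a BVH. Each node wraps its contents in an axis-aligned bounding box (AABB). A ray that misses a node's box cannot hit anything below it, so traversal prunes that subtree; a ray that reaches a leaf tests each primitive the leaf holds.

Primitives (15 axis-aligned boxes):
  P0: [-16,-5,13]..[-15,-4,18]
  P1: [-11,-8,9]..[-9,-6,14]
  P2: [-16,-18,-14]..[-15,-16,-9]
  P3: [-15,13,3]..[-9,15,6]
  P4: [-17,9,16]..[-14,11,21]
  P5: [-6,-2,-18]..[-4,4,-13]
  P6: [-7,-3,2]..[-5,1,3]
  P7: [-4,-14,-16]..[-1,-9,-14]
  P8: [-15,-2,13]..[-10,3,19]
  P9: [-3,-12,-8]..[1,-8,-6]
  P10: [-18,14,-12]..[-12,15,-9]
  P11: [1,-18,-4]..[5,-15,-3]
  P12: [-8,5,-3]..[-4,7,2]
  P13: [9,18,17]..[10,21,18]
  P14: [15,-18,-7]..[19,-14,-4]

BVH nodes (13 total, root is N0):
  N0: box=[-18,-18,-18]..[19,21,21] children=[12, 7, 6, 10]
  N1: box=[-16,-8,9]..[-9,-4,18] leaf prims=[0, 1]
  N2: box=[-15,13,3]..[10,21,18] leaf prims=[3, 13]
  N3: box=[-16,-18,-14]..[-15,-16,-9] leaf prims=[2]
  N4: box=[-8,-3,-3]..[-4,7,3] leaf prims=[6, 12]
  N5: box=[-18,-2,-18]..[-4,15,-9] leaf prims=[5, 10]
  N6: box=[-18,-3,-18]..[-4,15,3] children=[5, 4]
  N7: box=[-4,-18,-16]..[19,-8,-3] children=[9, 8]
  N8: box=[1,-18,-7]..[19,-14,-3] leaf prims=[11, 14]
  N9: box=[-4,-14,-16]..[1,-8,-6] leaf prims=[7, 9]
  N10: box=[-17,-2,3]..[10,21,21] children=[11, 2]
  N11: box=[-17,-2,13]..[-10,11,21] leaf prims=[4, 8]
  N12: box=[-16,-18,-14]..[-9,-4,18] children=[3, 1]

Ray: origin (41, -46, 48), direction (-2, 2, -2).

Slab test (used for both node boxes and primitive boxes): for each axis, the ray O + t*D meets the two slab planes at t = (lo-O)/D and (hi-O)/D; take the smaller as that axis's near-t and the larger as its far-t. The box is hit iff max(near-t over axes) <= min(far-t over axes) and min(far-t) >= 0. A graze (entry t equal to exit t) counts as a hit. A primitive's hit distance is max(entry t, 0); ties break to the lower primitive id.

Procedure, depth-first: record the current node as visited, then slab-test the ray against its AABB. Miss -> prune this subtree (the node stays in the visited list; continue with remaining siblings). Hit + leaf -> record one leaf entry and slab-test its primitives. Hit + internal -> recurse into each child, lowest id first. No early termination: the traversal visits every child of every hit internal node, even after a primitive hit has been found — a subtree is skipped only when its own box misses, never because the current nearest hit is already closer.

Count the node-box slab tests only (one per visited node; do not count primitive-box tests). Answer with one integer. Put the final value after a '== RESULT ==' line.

Trace the traversal:
N0 x:[11,59/2] y:[14,67/2] z:[27/2,33] -> hit [14,59/2], descend [6, 7, 10, 12]
  N6 x:[45/2,59/2] y:[43/2,61/2] z:[45/2,33] -> hit [45/2,59/2], descend [4, 5]
    N4 x:[45/2,49/2] y:[43/2,53/2] z:[45/2,51/2] -> hit [45/2,49/2] leaf, test {P6@t=23, P12(miss)}
    N5 x:[45/2,59/2] y:[22,61/2] z:[57/2,33] -> hit [57/2,59/2] leaf, test {P5(miss), P10(miss)}
  N7 x:[11,45/2] y:[14,19] z:[51/2,32] -> miss, prune
  N10 x:[31/2,29] y:[22,67/2] z:[27/2,45/2] -> hit [22,45/2], descend [2, 11]
    N2 x:[31/2,28] y:[59/2,67/2] z:[15,45/2] -> miss, prune
    N11 x:[51/2,29] y:[22,57/2] z:[27/2,35/2] -> miss, prune
  N12 x:[25,57/2] y:[14,21] z:[15,31] -> miss, prune

9 AABB tests over nodes [0, 6, 4, 5, 7, 10, 2, 11, 12]; 2 leaves entered; closest P6.

== RESULT ==
9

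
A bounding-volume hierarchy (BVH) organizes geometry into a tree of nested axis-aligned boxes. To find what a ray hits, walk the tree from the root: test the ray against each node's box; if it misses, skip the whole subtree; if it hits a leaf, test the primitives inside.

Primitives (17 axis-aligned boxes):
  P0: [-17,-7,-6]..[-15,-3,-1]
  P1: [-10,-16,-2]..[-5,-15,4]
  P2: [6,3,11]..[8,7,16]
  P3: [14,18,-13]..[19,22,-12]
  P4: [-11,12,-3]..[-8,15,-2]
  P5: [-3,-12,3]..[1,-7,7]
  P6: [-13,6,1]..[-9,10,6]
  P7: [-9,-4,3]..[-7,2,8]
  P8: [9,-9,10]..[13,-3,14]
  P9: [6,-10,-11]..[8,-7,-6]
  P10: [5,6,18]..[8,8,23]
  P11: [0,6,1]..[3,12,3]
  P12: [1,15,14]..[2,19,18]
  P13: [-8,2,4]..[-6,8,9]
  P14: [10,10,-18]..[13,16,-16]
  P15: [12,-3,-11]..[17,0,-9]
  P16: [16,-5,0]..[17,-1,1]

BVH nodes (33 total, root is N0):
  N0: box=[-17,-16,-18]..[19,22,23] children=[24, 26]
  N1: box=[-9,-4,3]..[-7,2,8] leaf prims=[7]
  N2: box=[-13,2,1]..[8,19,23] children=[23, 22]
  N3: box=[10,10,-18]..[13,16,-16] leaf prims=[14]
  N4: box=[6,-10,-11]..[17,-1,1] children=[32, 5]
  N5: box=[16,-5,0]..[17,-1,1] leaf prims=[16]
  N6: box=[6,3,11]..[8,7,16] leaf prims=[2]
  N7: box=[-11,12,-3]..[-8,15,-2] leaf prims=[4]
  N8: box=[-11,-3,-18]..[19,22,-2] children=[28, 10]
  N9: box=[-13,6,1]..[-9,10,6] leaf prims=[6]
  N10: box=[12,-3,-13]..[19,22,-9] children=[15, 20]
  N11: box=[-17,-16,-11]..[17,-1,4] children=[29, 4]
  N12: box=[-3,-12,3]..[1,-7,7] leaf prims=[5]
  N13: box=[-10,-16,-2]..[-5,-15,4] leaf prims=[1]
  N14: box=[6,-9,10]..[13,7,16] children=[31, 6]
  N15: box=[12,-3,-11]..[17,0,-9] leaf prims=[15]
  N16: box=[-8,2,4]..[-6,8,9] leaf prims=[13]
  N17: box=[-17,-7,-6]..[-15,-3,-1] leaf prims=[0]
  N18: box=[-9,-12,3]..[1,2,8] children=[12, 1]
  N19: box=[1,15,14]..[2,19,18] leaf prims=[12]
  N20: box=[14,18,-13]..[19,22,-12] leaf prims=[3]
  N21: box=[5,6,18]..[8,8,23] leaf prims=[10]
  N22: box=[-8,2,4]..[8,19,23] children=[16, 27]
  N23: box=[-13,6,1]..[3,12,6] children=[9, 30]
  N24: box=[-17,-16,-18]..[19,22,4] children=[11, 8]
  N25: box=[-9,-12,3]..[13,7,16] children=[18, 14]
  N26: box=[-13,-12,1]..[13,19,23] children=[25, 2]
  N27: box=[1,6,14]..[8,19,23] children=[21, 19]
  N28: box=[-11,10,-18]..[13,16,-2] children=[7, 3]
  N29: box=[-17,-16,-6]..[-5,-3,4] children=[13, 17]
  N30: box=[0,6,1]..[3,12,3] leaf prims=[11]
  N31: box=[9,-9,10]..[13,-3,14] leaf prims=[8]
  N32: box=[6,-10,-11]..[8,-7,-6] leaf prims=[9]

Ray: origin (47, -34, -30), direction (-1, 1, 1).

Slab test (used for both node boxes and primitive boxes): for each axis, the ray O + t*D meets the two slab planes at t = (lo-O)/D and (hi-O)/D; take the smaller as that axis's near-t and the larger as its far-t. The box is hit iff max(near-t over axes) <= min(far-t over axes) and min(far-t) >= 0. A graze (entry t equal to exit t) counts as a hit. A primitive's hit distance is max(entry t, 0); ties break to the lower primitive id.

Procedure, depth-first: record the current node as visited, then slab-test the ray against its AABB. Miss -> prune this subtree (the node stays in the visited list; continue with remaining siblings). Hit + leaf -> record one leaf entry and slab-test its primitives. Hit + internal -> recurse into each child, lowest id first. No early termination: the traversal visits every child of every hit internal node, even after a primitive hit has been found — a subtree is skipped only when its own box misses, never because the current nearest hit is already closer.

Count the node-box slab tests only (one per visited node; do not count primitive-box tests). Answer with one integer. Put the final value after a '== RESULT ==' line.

Walk:
N0 x:[28,64] y:[18,56] z:[12,53] -> hit [28,53], descend [24, 26]
  N24 x:[28,64] y:[18,56] z:[12,34] -> hit [28,34], descend [8, 11]
    N8 x:[28,58] y:[31,56] z:[12,28] -> miss, prune
    N11 x:[30,64] y:[18,33] z:[19,34] -> hit [30,33], descend [4, 29]
      N4 x:[30,41] y:[24,33] z:[19,31] -> hit [30,31], descend [5, 32]
        N5 x:[30,31] y:[29,33] z:[30,31] -> hit [30,31] leaf, test {P16@t=30}
        N32 x:[39,41] y:[24,27] z:[19,24] -> miss, prune
      N29 x:[52,64] y:[18,31] z:[24,34] -> miss, prune
  N26 x:[34,60] y:[22,53] z:[31,53] -> hit [34,53], descend [2, 25]
    N2 x:[39,60] y:[36,53] z:[31,53] -> hit [39,53], descend [22, 23]
      N22 x:[39,55] y:[36,53] z:[34,53] -> hit [39,53], descend [16, 27]
        N16 x:[53,55] y:[36,42] z:[34,39] -> miss, prune
        N27 x:[39,46] y:[40,53] z:[44,53] -> hit [44,46], descend [19, 21]
          N19 x:[45,46] y:[49,53] z:[44,48] -> miss, prune
          N21 x:[39,42] y:[40,42] z:[48,53] -> miss, prune
      N23 x:[44,60] y:[40,46] z:[31,36] -> miss, prune
    N25 x:[34,56] y:[22,41] z:[33,46] -> hit [34,41], descend [14, 18]
      N14 x:[34,41] y:[25,41] z:[40,46] -> hit [40,41], descend [6, 31]
        N6 x:[39,41] y:[37,41] z:[41,46] -> hit [41,41] leaf, test {P2@t=41}
        N31 x:[34,38] y:[25,31] z:[40,44] -> miss, prune
      N18 x:[46,56] y:[22,36] z:[33,38] -> miss, prune

Summary -> nodes [0, 24, 8, 11, 4, 5, 32, 29, 26, 2, 22, 16, 27, 19, 21, 23, 25, 14, 6, 31, 18]; box-tests=21; leaf-entries=2; first=P16

== RESULT ==
21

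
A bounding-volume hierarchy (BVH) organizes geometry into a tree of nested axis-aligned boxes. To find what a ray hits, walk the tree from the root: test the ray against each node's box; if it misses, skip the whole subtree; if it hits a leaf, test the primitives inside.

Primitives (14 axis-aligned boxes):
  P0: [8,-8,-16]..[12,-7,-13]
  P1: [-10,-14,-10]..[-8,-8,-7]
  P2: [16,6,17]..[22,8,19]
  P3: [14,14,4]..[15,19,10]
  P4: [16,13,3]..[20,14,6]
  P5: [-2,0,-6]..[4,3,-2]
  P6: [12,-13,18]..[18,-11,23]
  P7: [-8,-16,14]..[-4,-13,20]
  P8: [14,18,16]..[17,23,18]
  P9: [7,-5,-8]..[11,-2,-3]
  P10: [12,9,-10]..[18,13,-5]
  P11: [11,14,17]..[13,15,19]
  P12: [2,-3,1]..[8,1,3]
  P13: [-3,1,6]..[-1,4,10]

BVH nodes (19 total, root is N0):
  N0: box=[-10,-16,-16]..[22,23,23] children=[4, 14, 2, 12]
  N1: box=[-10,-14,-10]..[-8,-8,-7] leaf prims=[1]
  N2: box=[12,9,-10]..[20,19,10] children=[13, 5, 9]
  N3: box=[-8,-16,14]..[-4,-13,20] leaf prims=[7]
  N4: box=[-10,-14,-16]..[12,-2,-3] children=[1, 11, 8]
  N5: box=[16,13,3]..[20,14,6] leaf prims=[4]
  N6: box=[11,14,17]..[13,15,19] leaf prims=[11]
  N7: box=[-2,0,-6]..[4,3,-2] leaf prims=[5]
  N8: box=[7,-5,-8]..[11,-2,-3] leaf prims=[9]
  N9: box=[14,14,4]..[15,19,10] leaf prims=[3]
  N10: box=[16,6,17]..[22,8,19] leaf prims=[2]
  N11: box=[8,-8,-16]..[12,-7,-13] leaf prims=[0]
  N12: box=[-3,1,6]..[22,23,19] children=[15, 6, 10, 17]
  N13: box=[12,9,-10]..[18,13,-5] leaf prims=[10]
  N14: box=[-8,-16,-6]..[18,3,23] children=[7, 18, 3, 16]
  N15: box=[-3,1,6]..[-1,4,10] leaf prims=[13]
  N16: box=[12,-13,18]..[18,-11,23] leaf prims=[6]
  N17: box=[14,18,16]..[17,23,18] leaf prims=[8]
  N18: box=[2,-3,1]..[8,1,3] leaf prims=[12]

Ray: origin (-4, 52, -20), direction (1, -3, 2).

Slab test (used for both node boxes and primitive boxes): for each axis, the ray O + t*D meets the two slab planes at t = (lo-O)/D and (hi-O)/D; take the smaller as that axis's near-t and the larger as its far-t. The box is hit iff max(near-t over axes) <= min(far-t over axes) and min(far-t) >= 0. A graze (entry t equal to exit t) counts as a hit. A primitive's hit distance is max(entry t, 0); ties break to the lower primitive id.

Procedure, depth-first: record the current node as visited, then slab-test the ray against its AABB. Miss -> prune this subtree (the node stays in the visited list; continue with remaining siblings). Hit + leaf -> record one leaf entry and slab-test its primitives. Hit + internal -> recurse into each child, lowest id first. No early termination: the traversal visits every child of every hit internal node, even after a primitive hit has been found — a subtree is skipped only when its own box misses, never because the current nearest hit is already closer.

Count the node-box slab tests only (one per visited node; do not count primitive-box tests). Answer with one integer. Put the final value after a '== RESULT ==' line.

Walk:
N0 x:[-6,26] y:[29/3,68/3] z:[2,43/2] -> hit [29/3,43/2], descend [2, 4, 12, 14]
  N2 x:[16,24] y:[11,43/3] z:[5,15] -> miss, prune
  N4 x:[-6,16] y:[18,22] z:[2,17/2] -> miss, prune
  N12 x:[1,26] y:[29/3,17] z:[13,39/2] -> hit [13,17], descend [6, 10, 15, 17]
    N6 x:[15,17] y:[37/3,38/3] z:[37/2,39/2] -> miss, prune
    N10 x:[20,26] y:[44/3,46/3] z:[37/2,39/2] -> miss, prune
    N15 x:[1,3] y:[16,17] z:[13,15] -> miss, prune
    N17 x:[18,21] y:[29/3,34/3] z:[18,19] -> miss, prune
  N14 x:[-4,22] y:[49/3,68/3] z:[7,43/2] -> hit [49/3,43/2], descend [3, 7, 16, 18]
    N3 x:[-4,0] y:[65/3,68/3] z:[17,20] -> miss, prune
    N7 x:[2,8] y:[49/3,52/3] z:[7,9] -> miss, prune
    N16 x:[16,22] y:[21,65/3] z:[19,43/2] -> hit [21,43/2] leaf, test {P6@t=21}
    N18 x:[6,12] y:[17,55/3] z:[21/2,23/2] -> miss, prune

Visited [0, 2, 4, 12, 6, 10, 15, 17, 14, 3, 7, 16, 18]. Tests: 13 box, 1 leaf. Nearest: P6.

== RESULT ==
13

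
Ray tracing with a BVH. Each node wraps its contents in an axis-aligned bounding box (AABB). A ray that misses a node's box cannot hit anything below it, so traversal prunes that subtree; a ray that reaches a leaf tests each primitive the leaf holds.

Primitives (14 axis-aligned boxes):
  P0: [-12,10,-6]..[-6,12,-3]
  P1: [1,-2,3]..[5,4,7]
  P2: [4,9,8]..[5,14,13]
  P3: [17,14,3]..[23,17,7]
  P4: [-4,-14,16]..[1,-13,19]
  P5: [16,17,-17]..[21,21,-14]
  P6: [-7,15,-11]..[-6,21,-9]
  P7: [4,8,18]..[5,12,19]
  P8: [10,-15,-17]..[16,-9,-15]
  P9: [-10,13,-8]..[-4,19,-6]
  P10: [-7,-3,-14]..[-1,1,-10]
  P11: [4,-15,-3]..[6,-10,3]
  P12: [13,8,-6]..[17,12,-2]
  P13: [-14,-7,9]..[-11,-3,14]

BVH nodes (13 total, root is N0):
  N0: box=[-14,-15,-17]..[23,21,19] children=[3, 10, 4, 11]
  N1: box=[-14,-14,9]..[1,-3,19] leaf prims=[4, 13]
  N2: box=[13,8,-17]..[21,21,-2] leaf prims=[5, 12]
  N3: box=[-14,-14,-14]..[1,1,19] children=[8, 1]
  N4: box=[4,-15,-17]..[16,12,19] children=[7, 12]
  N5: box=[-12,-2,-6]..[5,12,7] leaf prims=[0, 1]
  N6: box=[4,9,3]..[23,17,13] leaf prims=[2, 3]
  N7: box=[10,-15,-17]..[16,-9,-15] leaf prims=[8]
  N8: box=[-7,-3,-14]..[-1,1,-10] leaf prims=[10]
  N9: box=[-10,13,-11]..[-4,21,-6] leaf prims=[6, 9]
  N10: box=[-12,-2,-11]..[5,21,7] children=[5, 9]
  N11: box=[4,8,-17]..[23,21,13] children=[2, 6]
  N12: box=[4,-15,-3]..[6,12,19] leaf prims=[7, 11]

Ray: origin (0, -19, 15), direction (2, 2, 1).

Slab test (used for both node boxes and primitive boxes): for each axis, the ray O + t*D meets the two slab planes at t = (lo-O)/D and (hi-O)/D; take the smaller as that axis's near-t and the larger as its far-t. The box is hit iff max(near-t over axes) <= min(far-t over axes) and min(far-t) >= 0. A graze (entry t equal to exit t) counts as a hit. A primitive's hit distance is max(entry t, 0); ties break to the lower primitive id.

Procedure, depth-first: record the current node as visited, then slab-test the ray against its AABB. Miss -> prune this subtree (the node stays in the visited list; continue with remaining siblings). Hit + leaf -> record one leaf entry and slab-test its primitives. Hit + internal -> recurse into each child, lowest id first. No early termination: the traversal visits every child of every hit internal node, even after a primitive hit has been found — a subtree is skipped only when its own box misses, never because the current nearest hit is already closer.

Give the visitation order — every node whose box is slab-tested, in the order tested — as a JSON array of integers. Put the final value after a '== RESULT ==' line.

Walk:
N0 x:[-7,23/2] y:[2,20] z:[-32,4] -> hit [2,4], descend [3, 4, 10, 11]
  N3 x:[-7,1/2] y:[5/2,10] z:[-29,4] -> miss, prune
  N4 x:[2,8] y:[2,31/2] z:[-32,4] -> hit [2,4], descend [7, 12]
    N7 x:[5,8] y:[2,5] z:[-32,-30] -> miss, prune
    N12 x:[2,3] y:[2,31/2] z:[-18,4] -> hit [2,3] leaf, test {P7(miss), P11(miss)}
  N10 x:[-6,5/2] y:[17/2,20] z:[-26,-8] -> miss, prune
  N11 x:[2,23/2] y:[27/2,20] z:[-32,-2] -> miss, prune

order=[0, 3, 4, 7, 12, 10, 11]  |boxes|=7  |leaves|=1  hit=miss

== RESULT ==
[0, 3, 4, 7, 12, 10, 11]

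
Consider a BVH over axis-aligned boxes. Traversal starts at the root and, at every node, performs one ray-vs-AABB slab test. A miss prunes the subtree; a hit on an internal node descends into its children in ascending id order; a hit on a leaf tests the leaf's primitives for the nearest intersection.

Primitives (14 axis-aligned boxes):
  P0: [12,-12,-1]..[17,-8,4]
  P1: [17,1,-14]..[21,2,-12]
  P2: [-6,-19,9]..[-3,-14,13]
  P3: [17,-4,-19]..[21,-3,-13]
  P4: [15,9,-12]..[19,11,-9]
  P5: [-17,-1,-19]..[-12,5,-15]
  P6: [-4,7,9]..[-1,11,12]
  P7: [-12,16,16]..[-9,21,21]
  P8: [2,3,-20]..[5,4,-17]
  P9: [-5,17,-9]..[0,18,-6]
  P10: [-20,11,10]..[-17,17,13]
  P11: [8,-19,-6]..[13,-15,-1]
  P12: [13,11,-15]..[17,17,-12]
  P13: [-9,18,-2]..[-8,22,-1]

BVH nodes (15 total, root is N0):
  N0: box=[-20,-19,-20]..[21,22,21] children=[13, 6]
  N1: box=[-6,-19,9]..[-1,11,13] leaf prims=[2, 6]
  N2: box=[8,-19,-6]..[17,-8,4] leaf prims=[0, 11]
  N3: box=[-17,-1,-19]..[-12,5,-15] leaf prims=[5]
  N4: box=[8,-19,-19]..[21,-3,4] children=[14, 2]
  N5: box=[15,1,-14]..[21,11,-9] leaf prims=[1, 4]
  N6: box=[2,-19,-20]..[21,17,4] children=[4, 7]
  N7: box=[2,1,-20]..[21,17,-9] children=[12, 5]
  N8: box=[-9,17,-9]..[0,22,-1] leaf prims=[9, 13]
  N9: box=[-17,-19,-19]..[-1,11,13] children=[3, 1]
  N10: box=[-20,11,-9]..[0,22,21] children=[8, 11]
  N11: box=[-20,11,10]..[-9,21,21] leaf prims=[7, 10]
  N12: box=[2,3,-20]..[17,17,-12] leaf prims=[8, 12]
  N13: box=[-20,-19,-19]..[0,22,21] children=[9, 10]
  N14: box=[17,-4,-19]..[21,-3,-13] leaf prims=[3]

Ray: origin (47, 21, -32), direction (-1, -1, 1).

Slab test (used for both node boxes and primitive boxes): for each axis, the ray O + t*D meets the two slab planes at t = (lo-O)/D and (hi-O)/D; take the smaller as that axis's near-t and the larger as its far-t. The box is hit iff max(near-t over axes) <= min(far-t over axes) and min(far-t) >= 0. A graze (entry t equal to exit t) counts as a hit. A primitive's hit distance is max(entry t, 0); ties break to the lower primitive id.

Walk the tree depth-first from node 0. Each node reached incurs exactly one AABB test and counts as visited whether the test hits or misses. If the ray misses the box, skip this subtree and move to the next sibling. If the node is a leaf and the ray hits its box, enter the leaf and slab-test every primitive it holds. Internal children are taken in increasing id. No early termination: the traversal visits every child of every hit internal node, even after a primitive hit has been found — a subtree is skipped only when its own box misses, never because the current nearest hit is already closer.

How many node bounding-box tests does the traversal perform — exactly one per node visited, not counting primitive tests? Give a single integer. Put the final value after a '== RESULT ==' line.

Traverse from the root:
N0 x:[26,67] y:[-1,40] z:[12,53] -> hit [26,40], descend [6, 13]
  N6 x:[26,45] y:[4,40] z:[12,36] -> hit [26,36], descend [4, 7]
    N4 x:[26,39] y:[24,40] z:[13,36] -> hit [26,36], descend [2, 14]
      N2 x:[30,39] y:[29,40] z:[26,36] -> hit [30,36] leaf, test {P0@t=31, P11(miss)}
      N14 x:[26,30] y:[24,25] z:[13,19] -> miss, prune
    N7 x:[26,45] y:[4,20] z:[12,23] -> miss, prune
  N13 x:[47,67] y:[-1,40] z:[13,53] -> miss, prune

order=[0, 6, 4, 2, 14, 7, 13]  |boxes|=7  |leaves|=1  hit=P0

== RESULT ==
7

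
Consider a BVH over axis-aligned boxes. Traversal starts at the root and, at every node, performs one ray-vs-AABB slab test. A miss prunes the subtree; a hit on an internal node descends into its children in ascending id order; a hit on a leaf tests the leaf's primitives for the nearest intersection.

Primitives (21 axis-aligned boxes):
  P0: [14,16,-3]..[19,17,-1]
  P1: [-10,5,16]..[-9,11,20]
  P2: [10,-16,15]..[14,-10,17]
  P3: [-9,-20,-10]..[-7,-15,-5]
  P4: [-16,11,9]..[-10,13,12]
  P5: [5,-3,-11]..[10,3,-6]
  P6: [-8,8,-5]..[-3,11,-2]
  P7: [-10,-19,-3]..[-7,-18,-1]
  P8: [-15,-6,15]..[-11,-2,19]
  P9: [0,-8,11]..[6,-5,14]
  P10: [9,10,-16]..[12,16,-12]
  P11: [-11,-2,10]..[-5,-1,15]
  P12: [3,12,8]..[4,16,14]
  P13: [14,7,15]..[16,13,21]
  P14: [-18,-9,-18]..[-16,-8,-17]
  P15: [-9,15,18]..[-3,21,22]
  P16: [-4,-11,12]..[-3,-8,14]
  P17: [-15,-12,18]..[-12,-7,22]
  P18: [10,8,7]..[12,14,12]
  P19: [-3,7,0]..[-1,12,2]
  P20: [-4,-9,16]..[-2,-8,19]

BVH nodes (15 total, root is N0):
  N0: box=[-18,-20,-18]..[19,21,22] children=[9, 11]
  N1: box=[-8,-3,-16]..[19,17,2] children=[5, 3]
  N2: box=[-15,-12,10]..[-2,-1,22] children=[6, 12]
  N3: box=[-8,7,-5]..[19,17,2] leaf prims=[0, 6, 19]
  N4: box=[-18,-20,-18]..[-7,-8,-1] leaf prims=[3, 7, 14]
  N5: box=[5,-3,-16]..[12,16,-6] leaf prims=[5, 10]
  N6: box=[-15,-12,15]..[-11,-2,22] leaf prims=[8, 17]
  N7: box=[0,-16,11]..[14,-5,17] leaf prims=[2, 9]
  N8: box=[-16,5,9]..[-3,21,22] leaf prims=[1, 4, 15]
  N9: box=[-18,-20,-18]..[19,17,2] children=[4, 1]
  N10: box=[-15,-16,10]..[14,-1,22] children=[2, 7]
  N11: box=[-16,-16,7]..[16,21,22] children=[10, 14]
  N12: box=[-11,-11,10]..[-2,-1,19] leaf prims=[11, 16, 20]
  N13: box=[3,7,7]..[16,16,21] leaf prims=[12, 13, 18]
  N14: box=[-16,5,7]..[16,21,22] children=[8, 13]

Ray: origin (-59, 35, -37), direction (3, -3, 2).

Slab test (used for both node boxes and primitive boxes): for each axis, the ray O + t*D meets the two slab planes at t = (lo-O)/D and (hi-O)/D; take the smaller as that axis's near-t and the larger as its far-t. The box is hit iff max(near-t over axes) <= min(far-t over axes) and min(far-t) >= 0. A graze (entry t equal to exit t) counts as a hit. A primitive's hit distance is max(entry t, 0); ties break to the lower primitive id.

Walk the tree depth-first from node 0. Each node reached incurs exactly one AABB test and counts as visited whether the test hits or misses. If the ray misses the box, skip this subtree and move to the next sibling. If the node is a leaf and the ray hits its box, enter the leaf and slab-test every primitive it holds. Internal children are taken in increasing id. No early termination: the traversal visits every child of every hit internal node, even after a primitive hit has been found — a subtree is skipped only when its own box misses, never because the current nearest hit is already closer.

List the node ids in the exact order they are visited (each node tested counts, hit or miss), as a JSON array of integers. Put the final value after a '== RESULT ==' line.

Traverse from the root:
N0 x:[41/3,26] y:[14/3,55/3] z:[19/2,59/2] -> hit [41/3,55/3], descend [9, 11]
  N9 x:[41/3,26] y:[6,55/3] z:[19/2,39/2] -> hit [41/3,55/3], descend [1, 4]
    N1 x:[17,26] y:[6,38/3] z:[21/2,39/2] -> miss, prune
    N4 x:[41/3,52/3] y:[43/3,55/3] z:[19/2,18] -> hit [43/3,52/3] leaf, test {P3(miss), P7(miss), P14(miss)}
  N11 x:[43/3,25] y:[14/3,17] z:[22,59/2] -> miss, prune

order=[0, 9, 1, 4, 11]  |boxes|=5  |leaves|=1  hit=miss

== RESULT ==
[0, 9, 1, 4, 11]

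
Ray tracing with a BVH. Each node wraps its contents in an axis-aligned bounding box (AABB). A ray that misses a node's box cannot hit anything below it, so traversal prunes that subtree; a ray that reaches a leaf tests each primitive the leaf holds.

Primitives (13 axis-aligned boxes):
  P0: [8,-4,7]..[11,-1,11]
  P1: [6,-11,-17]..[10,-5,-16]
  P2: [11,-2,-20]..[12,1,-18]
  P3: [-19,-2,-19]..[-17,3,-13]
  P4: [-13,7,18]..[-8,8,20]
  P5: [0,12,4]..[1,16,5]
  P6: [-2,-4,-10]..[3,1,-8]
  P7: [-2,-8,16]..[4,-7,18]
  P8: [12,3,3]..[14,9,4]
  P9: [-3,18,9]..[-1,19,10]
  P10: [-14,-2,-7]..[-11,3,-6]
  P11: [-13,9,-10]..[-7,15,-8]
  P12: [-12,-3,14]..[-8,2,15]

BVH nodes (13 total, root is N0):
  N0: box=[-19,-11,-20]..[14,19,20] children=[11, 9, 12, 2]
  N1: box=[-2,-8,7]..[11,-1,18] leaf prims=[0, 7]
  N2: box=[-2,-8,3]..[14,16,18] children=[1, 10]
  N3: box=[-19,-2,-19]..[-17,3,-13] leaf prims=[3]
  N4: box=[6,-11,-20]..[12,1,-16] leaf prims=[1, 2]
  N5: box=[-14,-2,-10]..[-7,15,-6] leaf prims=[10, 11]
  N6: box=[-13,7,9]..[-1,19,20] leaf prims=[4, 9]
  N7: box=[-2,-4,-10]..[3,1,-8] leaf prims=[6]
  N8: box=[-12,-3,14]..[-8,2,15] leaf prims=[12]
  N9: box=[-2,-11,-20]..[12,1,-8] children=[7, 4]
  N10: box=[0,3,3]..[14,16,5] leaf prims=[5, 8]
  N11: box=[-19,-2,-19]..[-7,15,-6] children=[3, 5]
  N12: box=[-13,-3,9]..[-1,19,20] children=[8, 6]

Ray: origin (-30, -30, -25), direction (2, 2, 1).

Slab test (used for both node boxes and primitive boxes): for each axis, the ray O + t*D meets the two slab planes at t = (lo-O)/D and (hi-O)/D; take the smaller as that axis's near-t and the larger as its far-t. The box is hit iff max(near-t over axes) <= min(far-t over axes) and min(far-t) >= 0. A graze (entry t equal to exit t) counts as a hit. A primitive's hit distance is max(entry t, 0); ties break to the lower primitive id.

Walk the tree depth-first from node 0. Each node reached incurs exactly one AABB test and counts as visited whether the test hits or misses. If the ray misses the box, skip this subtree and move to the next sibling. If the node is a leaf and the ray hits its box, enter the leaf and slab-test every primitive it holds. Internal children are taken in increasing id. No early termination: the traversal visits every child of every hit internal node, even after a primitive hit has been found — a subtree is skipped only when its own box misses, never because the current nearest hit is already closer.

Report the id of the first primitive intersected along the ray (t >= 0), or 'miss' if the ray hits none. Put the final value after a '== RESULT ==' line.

Traverse from the root:
N0 x:[11/2,22] y:[19/2,49/2] z:[5,45] -> hit [19/2,22], descend [2, 9, 11, 12]
  N2 x:[14,22] y:[11,23] z:[28,43] -> miss, prune
  N9 x:[14,21] y:[19/2,31/2] z:[5,17] -> hit [14,31/2], descend [4, 7]
    N4 x:[18,21] y:[19/2,31/2] z:[5,9] -> miss, prune
    N7 x:[14,33/2] y:[13,31/2] z:[15,17] -> hit [15,31/2] leaf, test {P6@t=15}
  N11 x:[11/2,23/2] y:[14,45/2] z:[6,19] -> miss, prune
  N12 x:[17/2,29/2] y:[27/2,49/2] z:[34,45] -> miss, prune

Summary -> nodes [0, 2, 9, 4, 7, 11, 12]; box-tests=7; leaf-entries=1; first=P6

== RESULT ==
6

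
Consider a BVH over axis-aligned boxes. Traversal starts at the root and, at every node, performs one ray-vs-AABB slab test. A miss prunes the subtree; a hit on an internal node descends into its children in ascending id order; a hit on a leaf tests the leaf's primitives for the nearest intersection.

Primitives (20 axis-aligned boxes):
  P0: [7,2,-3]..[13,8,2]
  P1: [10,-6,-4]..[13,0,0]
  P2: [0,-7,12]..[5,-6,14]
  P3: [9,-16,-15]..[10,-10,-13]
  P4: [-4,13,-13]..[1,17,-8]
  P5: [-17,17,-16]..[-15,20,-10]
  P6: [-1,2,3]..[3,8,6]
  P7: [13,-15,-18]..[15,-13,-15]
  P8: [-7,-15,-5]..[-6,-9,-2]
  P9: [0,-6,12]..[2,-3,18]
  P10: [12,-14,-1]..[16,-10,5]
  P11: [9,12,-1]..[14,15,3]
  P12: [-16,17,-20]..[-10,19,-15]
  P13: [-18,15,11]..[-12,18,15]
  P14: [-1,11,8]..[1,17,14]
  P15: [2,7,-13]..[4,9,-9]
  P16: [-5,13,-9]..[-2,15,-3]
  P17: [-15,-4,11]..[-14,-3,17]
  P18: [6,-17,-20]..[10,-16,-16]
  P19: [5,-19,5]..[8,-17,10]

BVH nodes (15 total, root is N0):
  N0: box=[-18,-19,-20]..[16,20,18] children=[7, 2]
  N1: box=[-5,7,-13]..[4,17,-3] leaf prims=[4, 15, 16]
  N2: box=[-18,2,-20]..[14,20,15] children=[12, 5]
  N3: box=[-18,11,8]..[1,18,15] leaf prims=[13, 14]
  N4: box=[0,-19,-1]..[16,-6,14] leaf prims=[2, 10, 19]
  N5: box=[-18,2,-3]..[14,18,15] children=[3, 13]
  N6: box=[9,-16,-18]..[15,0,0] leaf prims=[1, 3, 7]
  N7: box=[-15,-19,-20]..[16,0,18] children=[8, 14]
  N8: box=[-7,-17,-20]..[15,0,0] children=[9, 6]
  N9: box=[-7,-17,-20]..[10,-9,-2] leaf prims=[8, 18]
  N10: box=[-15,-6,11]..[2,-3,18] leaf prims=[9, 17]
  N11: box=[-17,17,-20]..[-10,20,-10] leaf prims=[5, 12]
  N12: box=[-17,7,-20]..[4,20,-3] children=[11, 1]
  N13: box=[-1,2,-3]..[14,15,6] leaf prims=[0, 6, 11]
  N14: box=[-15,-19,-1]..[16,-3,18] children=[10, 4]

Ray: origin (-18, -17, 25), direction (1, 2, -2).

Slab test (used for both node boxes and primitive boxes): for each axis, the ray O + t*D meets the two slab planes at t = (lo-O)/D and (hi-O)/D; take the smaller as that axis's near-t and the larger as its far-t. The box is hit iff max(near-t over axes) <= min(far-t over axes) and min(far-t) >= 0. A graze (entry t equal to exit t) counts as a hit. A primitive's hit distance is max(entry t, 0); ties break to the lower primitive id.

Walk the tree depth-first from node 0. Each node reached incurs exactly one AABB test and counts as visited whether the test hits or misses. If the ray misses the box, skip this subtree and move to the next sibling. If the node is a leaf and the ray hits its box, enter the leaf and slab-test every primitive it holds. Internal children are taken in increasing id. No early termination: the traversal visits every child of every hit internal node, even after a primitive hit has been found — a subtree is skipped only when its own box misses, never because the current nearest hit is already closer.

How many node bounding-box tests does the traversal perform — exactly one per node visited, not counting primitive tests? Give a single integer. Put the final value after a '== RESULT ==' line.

Walk:
N0 x:[0,34] y:[-1,37/2] z:[7/2,45/2] -> hit [7/2,37/2], descend [2, 7]
  N2 x:[0,32] y:[19/2,37/2] z:[5,45/2] -> hit [19/2,37/2], descend [5, 12]
    N5 x:[0,32] y:[19/2,35/2] z:[5,14] -> hit [19/2,14], descend [3, 13]
      N3 x:[0,19] y:[14,35/2] z:[5,17/2] -> miss, prune
      N13 x:[17,32] y:[19/2,16] z:[19/2,14] -> miss, prune
    N12 x:[1,22] y:[12,37/2] z:[14,45/2] -> hit [14,37/2], descend [1, 11]
      N1 x:[13,22] y:[12,17] z:[14,19] -> hit [14,17] leaf, test {P4@t=33/2, P15(miss), P16@t=15}
      N11 x:[1,8] y:[17,37/2] z:[35/2,45/2] -> miss, prune
  N7 x:[3,34] y:[-1,17/2] z:[7/2,45/2] -> hit [7/2,17/2], descend [8, 14]
    N8 x:[11,33] y:[0,17/2] z:[25/2,45/2] -> miss, prune
    N14 x:[3,34] y:[-1,7] z:[7/2,13] -> hit [7/2,7], descend [4, 10]
      N4 x:[18,34] y:[-1,11/2] z:[11/2,13] -> miss, prune
      N10 x:[3,20] y:[11/2,7] z:[7/2,7] -> hit [11/2,7] leaf, test {P9(miss), P17(miss)}

order=[0, 2, 5, 3, 13, 12, 1, 11, 7, 8, 14, 4, 10]  |boxes|=13  |leaves|=2  hit=P16

== RESULT ==
13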